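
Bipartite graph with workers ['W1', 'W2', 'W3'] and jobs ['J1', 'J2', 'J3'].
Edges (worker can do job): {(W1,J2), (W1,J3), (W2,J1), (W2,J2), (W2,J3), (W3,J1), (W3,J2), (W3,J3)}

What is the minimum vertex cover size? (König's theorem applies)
Minimum vertex cover size = 3

By König's theorem: in bipartite graphs,
min vertex cover = max matching = 3

Maximum matching has size 3, so minimum vertex cover also has size 3.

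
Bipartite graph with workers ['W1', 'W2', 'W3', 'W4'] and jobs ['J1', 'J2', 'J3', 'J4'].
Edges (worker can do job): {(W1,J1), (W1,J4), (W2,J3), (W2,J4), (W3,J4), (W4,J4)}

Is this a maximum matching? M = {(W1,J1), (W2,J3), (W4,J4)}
Yes, size 3 is maximum

Proposed matching has size 3.
Maximum matching size for this graph: 3.

This is a maximum matching.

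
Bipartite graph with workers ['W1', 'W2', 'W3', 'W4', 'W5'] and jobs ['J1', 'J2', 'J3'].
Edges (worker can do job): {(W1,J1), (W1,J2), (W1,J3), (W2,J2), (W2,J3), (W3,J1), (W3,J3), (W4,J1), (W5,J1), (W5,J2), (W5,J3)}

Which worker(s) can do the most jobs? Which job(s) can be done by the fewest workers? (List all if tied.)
Most versatile: W1, W5 (3 jobs); Least covered: J2 (3 workers)

Worker degrees (jobs they can do): W1:3, W2:2, W3:2, W4:1, W5:3
Job degrees (workers who can do it): J1:4, J2:3, J3:4

Maximum worker degree is 3, achieved by: W1, W5
Minimum job degree is 3, achieved by: J2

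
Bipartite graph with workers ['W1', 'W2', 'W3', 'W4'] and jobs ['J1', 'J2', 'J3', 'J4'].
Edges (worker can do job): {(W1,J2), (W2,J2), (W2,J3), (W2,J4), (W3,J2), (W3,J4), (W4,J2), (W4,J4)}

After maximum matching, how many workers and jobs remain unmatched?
Unmatched: 1 workers, 1 jobs

Maximum matching size: 3
Workers: 4 total, 3 matched, 1 unmatched
Jobs: 4 total, 3 matched, 1 unmatched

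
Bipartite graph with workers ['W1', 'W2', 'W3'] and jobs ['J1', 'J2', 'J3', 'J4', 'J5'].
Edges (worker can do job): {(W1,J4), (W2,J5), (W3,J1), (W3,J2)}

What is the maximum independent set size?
Maximum independent set = 5

By König's theorem:
- Min vertex cover = Max matching = 3
- Max independent set = Total vertices - Min vertex cover
- Max independent set = 8 - 3 = 5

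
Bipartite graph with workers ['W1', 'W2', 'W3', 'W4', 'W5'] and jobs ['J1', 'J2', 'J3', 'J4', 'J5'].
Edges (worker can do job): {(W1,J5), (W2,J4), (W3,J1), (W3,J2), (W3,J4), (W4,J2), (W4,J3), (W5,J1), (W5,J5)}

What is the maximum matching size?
Maximum matching size = 5

Maximum matching: {(W1,J5), (W2,J4), (W3,J2), (W4,J3), (W5,J1)}
Size: 5

This assigns 5 workers to 5 distinct jobs.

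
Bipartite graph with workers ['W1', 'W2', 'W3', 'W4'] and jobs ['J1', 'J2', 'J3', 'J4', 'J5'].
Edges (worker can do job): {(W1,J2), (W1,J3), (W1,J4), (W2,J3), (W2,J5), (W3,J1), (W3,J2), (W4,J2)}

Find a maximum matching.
Matching: {(W1,J4), (W2,J3), (W3,J1), (W4,J2)}

Maximum matching (size 4):
  W1 → J4
  W2 → J3
  W3 → J1
  W4 → J2

Each worker is assigned to at most one job, and each job to at most one worker.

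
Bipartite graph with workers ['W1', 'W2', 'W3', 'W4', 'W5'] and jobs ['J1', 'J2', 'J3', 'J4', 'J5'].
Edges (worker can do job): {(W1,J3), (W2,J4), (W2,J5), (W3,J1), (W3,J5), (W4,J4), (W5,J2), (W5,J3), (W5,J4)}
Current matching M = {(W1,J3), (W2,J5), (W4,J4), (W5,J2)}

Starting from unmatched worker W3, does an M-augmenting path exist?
Yes: W3 → J1

An M-augmenting path alternates non-matching / matching edges, starting and ending at unmatched vertices.
Path: W3 → J1
(J1 is unmatched in M, so the path is augmenting.)
Flipping edges along this path would increase |M| from 4 to 5.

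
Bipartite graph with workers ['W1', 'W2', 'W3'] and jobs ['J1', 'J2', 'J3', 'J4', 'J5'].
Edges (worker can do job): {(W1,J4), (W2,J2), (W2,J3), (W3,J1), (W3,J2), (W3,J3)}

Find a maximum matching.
Matching: {(W1,J4), (W2,J2), (W3,J3)}

Maximum matching (size 3):
  W1 → J4
  W2 → J2
  W3 → J3

Each worker is assigned to at most one job, and each job to at most one worker.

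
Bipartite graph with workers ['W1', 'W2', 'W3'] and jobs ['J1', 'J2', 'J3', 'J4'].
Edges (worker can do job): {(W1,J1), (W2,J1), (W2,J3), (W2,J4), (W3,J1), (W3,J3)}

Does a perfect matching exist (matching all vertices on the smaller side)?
Yes, perfect matching exists (size 3)

Perfect matching: {(W1,J1), (W2,J4), (W3,J3)}
All 3 vertices on the smaller side are matched.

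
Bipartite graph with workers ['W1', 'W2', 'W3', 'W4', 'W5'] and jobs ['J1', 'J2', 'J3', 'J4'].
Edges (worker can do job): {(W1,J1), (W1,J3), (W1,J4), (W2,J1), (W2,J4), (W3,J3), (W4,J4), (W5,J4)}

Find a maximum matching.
Matching: {(W1,J1), (W3,J3), (W5,J4)}

Maximum matching (size 3):
  W1 → J1
  W3 → J3
  W5 → J4

Each worker is assigned to at most one job, and each job to at most one worker.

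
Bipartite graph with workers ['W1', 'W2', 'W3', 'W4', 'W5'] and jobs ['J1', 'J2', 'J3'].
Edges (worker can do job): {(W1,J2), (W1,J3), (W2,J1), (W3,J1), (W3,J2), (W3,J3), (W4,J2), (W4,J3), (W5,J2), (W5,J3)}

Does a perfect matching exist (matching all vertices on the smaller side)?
Yes, perfect matching exists (size 3)

Perfect matching: {(W2,J1), (W3,J3), (W5,J2)}
All 3 vertices on the smaller side are matched.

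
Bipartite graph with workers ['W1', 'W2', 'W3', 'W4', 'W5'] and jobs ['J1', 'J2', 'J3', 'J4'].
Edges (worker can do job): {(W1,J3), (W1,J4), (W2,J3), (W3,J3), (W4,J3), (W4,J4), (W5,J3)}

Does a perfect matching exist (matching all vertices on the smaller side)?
No, maximum matching has size 2 < 4

Maximum matching has size 2, need 4 for perfect matching.
Unmatched workers: ['W5', 'W1', 'W2']
Unmatched jobs: ['J1', 'J2']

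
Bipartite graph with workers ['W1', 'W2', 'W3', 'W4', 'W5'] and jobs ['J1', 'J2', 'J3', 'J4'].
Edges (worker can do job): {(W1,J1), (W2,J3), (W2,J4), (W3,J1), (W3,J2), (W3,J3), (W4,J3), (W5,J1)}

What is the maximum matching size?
Maximum matching size = 4

Maximum matching: {(W2,J4), (W3,J2), (W4,J3), (W5,J1)}
Size: 4

This assigns 4 workers to 4 distinct jobs.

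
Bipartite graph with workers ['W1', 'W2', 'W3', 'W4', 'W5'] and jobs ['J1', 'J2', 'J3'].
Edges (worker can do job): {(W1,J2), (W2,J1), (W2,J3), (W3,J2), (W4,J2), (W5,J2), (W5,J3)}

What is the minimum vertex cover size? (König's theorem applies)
Minimum vertex cover size = 3

By König's theorem: in bipartite graphs,
min vertex cover = max matching = 3

Maximum matching has size 3, so minimum vertex cover also has size 3.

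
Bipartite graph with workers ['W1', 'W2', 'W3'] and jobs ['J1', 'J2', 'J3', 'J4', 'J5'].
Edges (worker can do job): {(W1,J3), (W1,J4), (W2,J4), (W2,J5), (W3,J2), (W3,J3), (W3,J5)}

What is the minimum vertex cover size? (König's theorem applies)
Minimum vertex cover size = 3

By König's theorem: in bipartite graphs,
min vertex cover = max matching = 3

Maximum matching has size 3, so minimum vertex cover also has size 3.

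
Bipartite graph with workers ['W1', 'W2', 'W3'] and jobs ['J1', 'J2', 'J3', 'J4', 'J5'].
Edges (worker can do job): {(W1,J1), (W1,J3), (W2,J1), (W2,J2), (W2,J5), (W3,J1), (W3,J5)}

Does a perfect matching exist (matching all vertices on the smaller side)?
Yes, perfect matching exists (size 3)

Perfect matching: {(W1,J3), (W2,J2), (W3,J5)}
All 3 vertices on the smaller side are matched.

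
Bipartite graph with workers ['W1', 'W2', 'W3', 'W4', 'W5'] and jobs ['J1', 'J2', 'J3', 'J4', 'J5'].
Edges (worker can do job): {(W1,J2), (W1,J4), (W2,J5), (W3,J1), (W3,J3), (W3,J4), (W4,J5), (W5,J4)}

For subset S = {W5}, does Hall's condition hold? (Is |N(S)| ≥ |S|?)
Yes: |N(S)| = 1, |S| = 1

Subset S = {W5}
Neighbors N(S) = {J4}

|N(S)| = 1, |S| = 1
Hall's condition: |N(S)| ≥ |S| is satisfied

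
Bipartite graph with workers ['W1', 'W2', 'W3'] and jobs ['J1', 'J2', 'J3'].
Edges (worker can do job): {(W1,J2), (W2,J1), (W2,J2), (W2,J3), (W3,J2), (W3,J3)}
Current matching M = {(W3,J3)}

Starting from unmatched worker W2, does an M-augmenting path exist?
Yes: W2 → J3 → W3 → J2

An M-augmenting path alternates non-matching / matching edges, starting and ending at unmatched vertices.
Path: W2 → J3 → W3 → J2
(J2 is unmatched in M, so the path is augmenting.)
Flipping edges along this path would increase |M| from 1 to 2.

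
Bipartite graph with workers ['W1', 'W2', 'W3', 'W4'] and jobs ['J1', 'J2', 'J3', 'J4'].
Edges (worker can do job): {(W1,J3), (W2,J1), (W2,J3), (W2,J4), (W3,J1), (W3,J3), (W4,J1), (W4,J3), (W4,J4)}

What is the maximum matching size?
Maximum matching size = 3

Maximum matching: {(W1,J3), (W3,J1), (W4,J4)}
Size: 3

This assigns 3 workers to 3 distinct jobs.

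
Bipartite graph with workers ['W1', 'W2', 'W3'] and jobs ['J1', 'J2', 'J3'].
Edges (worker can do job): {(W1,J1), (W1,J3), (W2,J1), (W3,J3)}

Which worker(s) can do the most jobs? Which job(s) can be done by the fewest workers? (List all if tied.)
Most versatile: W1 (2 jobs); Least covered: J2 (0 workers)

Worker degrees (jobs they can do): W1:2, W2:1, W3:1
Job degrees (workers who can do it): J1:2, J2:0, J3:2

Maximum worker degree is 2, achieved by: W1
Minimum job degree is 0, achieved by: J2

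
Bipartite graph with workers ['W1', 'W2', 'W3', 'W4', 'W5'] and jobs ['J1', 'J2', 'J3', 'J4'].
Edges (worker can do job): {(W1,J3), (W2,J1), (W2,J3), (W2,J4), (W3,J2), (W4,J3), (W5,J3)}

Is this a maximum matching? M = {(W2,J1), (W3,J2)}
No, size 2 is not maximum

Proposed matching has size 2.
Maximum matching size for this graph: 3.

This is NOT maximum - can be improved to size 3.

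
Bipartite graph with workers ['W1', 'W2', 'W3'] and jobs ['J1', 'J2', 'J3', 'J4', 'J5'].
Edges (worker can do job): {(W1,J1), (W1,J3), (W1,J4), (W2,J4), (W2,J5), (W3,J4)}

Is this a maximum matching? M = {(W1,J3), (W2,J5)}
No, size 2 is not maximum

Proposed matching has size 2.
Maximum matching size for this graph: 3.

This is NOT maximum - can be improved to size 3.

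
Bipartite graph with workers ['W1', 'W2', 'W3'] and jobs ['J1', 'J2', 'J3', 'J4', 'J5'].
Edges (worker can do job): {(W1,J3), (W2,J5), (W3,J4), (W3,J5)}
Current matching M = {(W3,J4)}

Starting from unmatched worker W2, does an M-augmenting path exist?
Yes: W2 → J5

An M-augmenting path alternates non-matching / matching edges, starting and ending at unmatched vertices.
Path: W2 → J5
(J5 is unmatched in M, so the path is augmenting.)
Flipping edges along this path would increase |M| from 1 to 2.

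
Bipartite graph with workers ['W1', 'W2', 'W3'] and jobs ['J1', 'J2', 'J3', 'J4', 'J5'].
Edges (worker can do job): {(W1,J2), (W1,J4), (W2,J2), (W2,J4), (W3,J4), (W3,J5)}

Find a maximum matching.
Matching: {(W1,J2), (W2,J4), (W3,J5)}

Maximum matching (size 3):
  W1 → J2
  W2 → J4
  W3 → J5

Each worker is assigned to at most one job, and each job to at most one worker.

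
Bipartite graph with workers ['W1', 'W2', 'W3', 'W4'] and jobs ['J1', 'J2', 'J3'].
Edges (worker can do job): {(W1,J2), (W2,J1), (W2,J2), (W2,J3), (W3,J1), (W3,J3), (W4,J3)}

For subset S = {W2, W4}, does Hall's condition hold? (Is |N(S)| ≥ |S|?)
Yes: |N(S)| = 3, |S| = 2

Subset S = {W2, W4}
Neighbors N(S) = {J1, J2, J3}

|N(S)| = 3, |S| = 2
Hall's condition: |N(S)| ≥ |S| is satisfied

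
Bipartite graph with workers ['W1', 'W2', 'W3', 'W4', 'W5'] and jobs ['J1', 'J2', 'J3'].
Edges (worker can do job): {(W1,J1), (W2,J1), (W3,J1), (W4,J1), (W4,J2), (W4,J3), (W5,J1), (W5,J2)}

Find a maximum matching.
Matching: {(W3,J1), (W4,J3), (W5,J2)}

Maximum matching (size 3):
  W3 → J1
  W4 → J3
  W5 → J2

Each worker is assigned to at most one job, and each job to at most one worker.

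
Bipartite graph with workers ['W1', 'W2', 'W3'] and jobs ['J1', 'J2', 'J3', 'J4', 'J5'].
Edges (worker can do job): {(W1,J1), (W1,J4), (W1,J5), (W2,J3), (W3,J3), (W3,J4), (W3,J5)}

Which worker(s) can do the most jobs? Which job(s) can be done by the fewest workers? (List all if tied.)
Most versatile: W1, W3 (3 jobs); Least covered: J2 (0 workers)

Worker degrees (jobs they can do): W1:3, W2:1, W3:3
Job degrees (workers who can do it): J1:1, J2:0, J3:2, J4:2, J5:2

Maximum worker degree is 3, achieved by: W1, W3
Minimum job degree is 0, achieved by: J2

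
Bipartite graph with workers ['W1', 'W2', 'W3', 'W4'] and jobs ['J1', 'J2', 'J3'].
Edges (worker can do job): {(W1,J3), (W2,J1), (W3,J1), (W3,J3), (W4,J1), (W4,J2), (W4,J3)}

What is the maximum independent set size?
Maximum independent set = 4

By König's theorem:
- Min vertex cover = Max matching = 3
- Max independent set = Total vertices - Min vertex cover
- Max independent set = 7 - 3 = 4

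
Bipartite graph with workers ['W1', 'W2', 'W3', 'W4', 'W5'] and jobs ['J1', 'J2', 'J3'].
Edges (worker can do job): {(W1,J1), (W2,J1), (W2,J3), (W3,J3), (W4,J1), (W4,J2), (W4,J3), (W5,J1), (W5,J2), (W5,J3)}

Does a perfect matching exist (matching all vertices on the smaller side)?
Yes, perfect matching exists (size 3)

Perfect matching: {(W3,J3), (W4,J2), (W5,J1)}
All 3 vertices on the smaller side are matched.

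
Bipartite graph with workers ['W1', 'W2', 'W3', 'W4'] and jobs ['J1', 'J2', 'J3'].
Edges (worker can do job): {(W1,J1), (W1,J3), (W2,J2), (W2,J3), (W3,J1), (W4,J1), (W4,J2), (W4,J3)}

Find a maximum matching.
Matching: {(W2,J2), (W3,J1), (W4,J3)}

Maximum matching (size 3):
  W2 → J2
  W3 → J1
  W4 → J3

Each worker is assigned to at most one job, and each job to at most one worker.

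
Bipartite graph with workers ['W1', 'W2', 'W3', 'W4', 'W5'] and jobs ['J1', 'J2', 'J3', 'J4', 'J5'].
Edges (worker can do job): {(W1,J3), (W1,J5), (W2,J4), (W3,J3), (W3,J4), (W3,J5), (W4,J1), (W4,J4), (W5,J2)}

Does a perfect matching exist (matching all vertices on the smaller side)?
Yes, perfect matching exists (size 5)

Perfect matching: {(W1,J3), (W2,J4), (W3,J5), (W4,J1), (W5,J2)}
All 5 vertices on the smaller side are matched.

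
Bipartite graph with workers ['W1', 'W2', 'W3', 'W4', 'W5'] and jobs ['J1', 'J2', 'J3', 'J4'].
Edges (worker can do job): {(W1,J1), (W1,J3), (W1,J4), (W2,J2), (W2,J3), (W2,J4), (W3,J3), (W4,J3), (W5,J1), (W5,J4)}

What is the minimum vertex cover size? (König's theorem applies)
Minimum vertex cover size = 4

By König's theorem: in bipartite graphs,
min vertex cover = max matching = 4

Maximum matching has size 4, so minimum vertex cover also has size 4.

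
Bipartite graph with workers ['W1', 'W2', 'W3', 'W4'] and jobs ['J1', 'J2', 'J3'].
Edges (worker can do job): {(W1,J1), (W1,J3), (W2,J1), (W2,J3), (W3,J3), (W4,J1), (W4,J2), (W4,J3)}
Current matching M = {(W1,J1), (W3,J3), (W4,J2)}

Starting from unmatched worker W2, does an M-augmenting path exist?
No augmenting path from W2

Alternating search from W2 reaches jobs: {J1, J3}.
Every reachable job is already matched in M, and following those matched edges back to workers exposes no further unvisited jobs.
No M-augmenting path from W2 exists.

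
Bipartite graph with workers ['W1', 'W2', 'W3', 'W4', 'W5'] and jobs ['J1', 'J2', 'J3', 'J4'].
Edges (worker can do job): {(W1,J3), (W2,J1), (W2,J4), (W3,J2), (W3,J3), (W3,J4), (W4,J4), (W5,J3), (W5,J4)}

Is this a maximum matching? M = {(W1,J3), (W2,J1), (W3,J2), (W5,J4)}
Yes, size 4 is maximum

Proposed matching has size 4.
Maximum matching size for this graph: 4.

This is a maximum matching.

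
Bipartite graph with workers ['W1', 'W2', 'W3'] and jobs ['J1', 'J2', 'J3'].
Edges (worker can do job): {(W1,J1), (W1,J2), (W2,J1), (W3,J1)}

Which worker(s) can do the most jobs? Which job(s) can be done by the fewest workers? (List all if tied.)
Most versatile: W1 (2 jobs); Least covered: J3 (0 workers)

Worker degrees (jobs they can do): W1:2, W2:1, W3:1
Job degrees (workers who can do it): J1:3, J2:1, J3:0

Maximum worker degree is 2, achieved by: W1
Minimum job degree is 0, achieved by: J3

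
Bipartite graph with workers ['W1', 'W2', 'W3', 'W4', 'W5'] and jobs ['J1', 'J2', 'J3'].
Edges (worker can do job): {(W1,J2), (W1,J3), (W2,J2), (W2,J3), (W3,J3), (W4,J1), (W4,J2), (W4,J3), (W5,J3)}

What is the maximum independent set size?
Maximum independent set = 5

By König's theorem:
- Min vertex cover = Max matching = 3
- Max independent set = Total vertices - Min vertex cover
- Max independent set = 8 - 3 = 5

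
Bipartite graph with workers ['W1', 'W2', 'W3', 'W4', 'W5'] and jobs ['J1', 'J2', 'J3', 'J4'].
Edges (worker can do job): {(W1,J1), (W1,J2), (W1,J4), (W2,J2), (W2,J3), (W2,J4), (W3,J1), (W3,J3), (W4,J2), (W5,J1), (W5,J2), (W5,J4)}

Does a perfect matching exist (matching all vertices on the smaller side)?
Yes, perfect matching exists (size 4)

Perfect matching: {(W1,J1), (W3,J3), (W4,J2), (W5,J4)}
All 4 vertices on the smaller side are matched.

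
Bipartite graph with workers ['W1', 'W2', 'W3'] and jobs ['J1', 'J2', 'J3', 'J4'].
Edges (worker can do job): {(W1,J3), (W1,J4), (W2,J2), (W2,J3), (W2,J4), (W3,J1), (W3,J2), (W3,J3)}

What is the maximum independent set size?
Maximum independent set = 4

By König's theorem:
- Min vertex cover = Max matching = 3
- Max independent set = Total vertices - Min vertex cover
- Max independent set = 7 - 3 = 4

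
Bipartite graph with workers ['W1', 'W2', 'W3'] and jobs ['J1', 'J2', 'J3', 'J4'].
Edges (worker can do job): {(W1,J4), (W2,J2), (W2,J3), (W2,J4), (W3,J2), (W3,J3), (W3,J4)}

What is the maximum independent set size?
Maximum independent set = 4

By König's theorem:
- Min vertex cover = Max matching = 3
- Max independent set = Total vertices - Min vertex cover
- Max independent set = 7 - 3 = 4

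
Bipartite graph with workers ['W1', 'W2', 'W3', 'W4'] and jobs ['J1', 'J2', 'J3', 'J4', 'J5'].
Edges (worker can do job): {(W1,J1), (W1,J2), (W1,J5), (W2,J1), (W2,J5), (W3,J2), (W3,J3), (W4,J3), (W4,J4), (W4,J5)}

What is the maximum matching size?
Maximum matching size = 4

Maximum matching: {(W1,J1), (W2,J5), (W3,J3), (W4,J4)}
Size: 4

This assigns 4 workers to 4 distinct jobs.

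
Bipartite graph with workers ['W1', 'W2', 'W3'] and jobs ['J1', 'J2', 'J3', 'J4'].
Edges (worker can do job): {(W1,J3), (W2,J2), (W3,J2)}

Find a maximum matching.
Matching: {(W1,J3), (W3,J2)}

Maximum matching (size 2):
  W1 → J3
  W3 → J2

Each worker is assigned to at most one job, and each job to at most one worker.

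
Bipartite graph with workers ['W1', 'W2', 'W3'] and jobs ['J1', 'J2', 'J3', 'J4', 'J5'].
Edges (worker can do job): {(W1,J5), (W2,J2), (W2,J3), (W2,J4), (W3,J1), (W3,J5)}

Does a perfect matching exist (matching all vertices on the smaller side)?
Yes, perfect matching exists (size 3)

Perfect matching: {(W1,J5), (W2,J4), (W3,J1)}
All 3 vertices on the smaller side are matched.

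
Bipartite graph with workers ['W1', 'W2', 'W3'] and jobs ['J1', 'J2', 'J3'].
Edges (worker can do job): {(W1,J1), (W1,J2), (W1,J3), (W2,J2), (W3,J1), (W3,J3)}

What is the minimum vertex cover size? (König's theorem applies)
Minimum vertex cover size = 3

By König's theorem: in bipartite graphs,
min vertex cover = max matching = 3

Maximum matching has size 3, so minimum vertex cover also has size 3.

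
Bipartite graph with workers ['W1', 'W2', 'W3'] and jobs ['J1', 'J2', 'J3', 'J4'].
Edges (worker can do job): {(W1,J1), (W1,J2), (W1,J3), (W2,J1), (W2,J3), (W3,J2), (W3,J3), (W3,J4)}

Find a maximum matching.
Matching: {(W1,J1), (W2,J3), (W3,J4)}

Maximum matching (size 3):
  W1 → J1
  W2 → J3
  W3 → J4

Each worker is assigned to at most one job, and each job to at most one worker.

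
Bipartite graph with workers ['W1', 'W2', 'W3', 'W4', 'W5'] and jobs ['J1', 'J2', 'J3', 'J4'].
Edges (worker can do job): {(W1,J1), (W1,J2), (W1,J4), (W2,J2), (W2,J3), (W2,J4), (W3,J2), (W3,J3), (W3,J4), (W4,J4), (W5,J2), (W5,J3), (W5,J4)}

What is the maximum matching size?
Maximum matching size = 4

Maximum matching: {(W1,J1), (W3,J2), (W4,J4), (W5,J3)}
Size: 4

This assigns 4 workers to 4 distinct jobs.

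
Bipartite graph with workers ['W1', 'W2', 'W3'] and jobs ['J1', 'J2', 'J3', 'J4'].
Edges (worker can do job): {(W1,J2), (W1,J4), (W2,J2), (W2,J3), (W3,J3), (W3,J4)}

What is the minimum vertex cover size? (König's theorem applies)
Minimum vertex cover size = 3

By König's theorem: in bipartite graphs,
min vertex cover = max matching = 3

Maximum matching has size 3, so minimum vertex cover also has size 3.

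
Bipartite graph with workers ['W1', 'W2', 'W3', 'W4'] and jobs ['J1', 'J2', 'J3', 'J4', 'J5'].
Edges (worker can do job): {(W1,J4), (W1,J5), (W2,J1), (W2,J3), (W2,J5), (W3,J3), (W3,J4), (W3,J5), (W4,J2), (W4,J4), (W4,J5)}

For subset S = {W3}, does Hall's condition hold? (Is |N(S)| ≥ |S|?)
Yes: |N(S)| = 3, |S| = 1

Subset S = {W3}
Neighbors N(S) = {J3, J4, J5}

|N(S)| = 3, |S| = 1
Hall's condition: |N(S)| ≥ |S| is satisfied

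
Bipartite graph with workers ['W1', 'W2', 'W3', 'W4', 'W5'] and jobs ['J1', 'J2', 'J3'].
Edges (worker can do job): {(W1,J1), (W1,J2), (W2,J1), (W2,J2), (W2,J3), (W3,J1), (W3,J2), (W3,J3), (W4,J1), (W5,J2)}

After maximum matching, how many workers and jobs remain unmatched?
Unmatched: 2 workers, 0 jobs

Maximum matching size: 3
Workers: 5 total, 3 matched, 2 unmatched
Jobs: 3 total, 3 matched, 0 unmatched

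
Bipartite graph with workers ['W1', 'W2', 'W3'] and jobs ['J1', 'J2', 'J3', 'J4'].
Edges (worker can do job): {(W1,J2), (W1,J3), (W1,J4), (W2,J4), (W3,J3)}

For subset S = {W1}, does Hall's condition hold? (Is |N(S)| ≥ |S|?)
Yes: |N(S)| = 3, |S| = 1

Subset S = {W1}
Neighbors N(S) = {J2, J3, J4}

|N(S)| = 3, |S| = 1
Hall's condition: |N(S)| ≥ |S| is satisfied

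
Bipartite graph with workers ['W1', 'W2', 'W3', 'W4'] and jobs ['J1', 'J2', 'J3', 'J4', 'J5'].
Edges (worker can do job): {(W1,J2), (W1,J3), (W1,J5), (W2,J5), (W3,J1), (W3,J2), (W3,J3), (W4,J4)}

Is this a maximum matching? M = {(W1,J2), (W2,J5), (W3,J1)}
No, size 3 is not maximum

Proposed matching has size 3.
Maximum matching size for this graph: 4.

This is NOT maximum - can be improved to size 4.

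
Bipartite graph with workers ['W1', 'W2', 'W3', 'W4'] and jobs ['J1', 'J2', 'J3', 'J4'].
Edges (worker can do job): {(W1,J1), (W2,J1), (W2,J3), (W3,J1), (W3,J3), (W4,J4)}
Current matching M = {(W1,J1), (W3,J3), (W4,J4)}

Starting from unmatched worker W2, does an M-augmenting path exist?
No augmenting path from W2

Alternating search from W2 reaches jobs: {J1, J3}.
Every reachable job is already matched in M, and following those matched edges back to workers exposes no further unvisited jobs.
No M-augmenting path from W2 exists.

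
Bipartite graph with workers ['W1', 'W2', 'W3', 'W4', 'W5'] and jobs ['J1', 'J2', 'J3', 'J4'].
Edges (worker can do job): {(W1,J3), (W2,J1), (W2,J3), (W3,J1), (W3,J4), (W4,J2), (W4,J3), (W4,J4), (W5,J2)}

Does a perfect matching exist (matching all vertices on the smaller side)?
Yes, perfect matching exists (size 4)

Perfect matching: {(W1,J3), (W3,J1), (W4,J4), (W5,J2)}
All 4 vertices on the smaller side are matched.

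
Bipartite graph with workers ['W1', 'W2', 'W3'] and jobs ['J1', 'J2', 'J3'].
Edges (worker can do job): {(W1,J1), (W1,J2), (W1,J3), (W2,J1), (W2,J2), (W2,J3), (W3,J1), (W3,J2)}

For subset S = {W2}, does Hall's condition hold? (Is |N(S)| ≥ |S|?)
Yes: |N(S)| = 3, |S| = 1

Subset S = {W2}
Neighbors N(S) = {J1, J2, J3}

|N(S)| = 3, |S| = 1
Hall's condition: |N(S)| ≥ |S| is satisfied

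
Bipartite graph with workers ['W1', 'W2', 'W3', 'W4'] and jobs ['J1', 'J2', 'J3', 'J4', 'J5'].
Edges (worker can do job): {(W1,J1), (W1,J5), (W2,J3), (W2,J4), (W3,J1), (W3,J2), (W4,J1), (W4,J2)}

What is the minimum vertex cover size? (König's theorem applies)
Minimum vertex cover size = 4

By König's theorem: in bipartite graphs,
min vertex cover = max matching = 4

Maximum matching has size 4, so minimum vertex cover also has size 4.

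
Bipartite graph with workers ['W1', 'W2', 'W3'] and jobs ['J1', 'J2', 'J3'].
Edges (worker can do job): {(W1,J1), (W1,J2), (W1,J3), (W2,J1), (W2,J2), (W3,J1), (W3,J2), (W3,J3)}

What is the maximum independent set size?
Maximum independent set = 3

By König's theorem:
- Min vertex cover = Max matching = 3
- Max independent set = Total vertices - Min vertex cover
- Max independent set = 6 - 3 = 3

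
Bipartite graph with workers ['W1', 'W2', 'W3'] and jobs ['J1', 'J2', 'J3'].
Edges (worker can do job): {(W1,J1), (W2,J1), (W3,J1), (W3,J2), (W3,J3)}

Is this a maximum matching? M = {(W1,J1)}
No, size 1 is not maximum

Proposed matching has size 1.
Maximum matching size for this graph: 2.

This is NOT maximum - can be improved to size 2.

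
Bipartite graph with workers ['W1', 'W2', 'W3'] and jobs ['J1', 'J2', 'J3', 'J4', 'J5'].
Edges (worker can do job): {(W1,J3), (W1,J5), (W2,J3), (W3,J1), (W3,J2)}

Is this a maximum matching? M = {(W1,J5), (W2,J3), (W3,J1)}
Yes, size 3 is maximum

Proposed matching has size 3.
Maximum matching size for this graph: 3.

This is a maximum matching.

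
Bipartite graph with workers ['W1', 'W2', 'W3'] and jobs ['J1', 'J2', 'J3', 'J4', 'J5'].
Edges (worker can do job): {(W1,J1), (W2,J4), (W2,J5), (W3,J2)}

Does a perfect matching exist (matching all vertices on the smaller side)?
Yes, perfect matching exists (size 3)

Perfect matching: {(W1,J1), (W2,J5), (W3,J2)}
All 3 vertices on the smaller side are matched.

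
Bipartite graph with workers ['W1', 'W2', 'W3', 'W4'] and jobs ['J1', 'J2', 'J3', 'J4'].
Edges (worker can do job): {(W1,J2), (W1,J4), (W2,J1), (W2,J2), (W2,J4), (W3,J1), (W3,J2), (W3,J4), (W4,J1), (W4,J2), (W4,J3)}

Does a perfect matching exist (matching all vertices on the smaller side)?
Yes, perfect matching exists (size 4)

Perfect matching: {(W1,J2), (W2,J1), (W3,J4), (W4,J3)}
All 4 vertices on the smaller side are matched.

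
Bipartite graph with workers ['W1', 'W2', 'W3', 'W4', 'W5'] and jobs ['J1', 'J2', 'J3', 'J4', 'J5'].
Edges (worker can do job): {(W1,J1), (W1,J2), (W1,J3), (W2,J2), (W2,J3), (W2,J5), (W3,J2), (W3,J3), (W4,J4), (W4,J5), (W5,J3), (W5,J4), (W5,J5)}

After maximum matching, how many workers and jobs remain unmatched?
Unmatched: 0 workers, 0 jobs

Maximum matching size: 5
Workers: 5 total, 5 matched, 0 unmatched
Jobs: 5 total, 5 matched, 0 unmatched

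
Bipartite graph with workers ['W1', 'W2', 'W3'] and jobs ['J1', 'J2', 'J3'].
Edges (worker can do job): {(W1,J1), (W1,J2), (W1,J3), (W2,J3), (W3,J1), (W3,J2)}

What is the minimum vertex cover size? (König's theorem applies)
Minimum vertex cover size = 3

By König's theorem: in bipartite graphs,
min vertex cover = max matching = 3

Maximum matching has size 3, so minimum vertex cover also has size 3.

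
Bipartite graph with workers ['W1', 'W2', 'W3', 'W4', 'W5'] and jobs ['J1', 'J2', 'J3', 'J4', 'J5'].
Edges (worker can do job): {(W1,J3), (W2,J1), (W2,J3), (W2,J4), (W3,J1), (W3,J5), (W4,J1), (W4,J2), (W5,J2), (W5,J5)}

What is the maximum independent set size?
Maximum independent set = 5

By König's theorem:
- Min vertex cover = Max matching = 5
- Max independent set = Total vertices - Min vertex cover
- Max independent set = 10 - 5 = 5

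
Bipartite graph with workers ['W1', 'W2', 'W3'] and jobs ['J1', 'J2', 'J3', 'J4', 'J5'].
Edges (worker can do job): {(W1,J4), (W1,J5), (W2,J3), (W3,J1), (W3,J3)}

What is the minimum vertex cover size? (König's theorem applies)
Minimum vertex cover size = 3

By König's theorem: in bipartite graphs,
min vertex cover = max matching = 3

Maximum matching has size 3, so minimum vertex cover also has size 3.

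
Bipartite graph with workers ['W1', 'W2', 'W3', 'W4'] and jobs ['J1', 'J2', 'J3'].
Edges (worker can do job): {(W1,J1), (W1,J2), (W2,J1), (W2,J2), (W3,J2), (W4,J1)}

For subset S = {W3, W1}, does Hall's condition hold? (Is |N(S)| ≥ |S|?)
Yes: |N(S)| = 2, |S| = 2

Subset S = {W3, W1}
Neighbors N(S) = {J1, J2}

|N(S)| = 2, |S| = 2
Hall's condition: |N(S)| ≥ |S| is satisfied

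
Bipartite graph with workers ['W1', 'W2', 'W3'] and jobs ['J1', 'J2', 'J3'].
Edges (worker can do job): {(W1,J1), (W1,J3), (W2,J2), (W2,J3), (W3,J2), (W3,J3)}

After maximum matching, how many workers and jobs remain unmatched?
Unmatched: 0 workers, 0 jobs

Maximum matching size: 3
Workers: 3 total, 3 matched, 0 unmatched
Jobs: 3 total, 3 matched, 0 unmatched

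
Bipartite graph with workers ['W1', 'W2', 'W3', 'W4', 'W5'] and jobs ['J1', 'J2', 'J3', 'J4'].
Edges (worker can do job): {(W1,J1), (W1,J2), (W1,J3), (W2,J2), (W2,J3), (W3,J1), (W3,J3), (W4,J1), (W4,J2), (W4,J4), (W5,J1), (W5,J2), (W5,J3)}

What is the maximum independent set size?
Maximum independent set = 5

By König's theorem:
- Min vertex cover = Max matching = 4
- Max independent set = Total vertices - Min vertex cover
- Max independent set = 9 - 4 = 5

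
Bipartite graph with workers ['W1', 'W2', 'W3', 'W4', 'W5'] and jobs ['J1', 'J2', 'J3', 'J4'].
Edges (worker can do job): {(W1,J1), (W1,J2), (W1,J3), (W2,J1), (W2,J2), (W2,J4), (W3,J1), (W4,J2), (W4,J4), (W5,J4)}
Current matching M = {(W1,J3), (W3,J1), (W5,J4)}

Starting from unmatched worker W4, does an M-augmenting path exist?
Yes: W4 → J2

An M-augmenting path alternates non-matching / matching edges, starting and ending at unmatched vertices.
Path: W4 → J2
(J2 is unmatched in M, so the path is augmenting.)
Flipping edges along this path would increase |M| from 3 to 4.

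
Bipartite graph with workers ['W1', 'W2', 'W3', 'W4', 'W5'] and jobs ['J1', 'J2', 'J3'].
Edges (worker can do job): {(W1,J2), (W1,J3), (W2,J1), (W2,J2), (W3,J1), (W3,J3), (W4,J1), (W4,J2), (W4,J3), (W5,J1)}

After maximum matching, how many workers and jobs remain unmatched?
Unmatched: 2 workers, 0 jobs

Maximum matching size: 3
Workers: 5 total, 3 matched, 2 unmatched
Jobs: 3 total, 3 matched, 0 unmatched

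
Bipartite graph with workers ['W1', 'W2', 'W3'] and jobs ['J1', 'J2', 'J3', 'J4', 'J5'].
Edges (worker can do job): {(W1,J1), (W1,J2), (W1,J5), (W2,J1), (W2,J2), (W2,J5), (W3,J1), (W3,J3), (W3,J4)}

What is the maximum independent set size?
Maximum independent set = 5

By König's theorem:
- Min vertex cover = Max matching = 3
- Max independent set = Total vertices - Min vertex cover
- Max independent set = 8 - 3 = 5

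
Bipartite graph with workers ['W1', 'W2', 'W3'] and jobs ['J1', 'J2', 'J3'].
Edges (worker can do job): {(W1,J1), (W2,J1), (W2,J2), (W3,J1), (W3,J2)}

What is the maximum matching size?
Maximum matching size = 2

Maximum matching: {(W2,J2), (W3,J1)}
Size: 2

This assigns 2 workers to 2 distinct jobs.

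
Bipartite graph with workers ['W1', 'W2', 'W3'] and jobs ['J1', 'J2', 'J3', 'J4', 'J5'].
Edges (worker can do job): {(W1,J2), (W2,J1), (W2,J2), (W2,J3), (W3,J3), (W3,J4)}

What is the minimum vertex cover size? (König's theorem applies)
Minimum vertex cover size = 3

By König's theorem: in bipartite graphs,
min vertex cover = max matching = 3

Maximum matching has size 3, so minimum vertex cover also has size 3.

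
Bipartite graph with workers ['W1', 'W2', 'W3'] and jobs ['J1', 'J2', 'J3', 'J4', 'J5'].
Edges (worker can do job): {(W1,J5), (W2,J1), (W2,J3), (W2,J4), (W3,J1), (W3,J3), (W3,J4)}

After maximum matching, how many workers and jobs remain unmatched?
Unmatched: 0 workers, 2 jobs

Maximum matching size: 3
Workers: 3 total, 3 matched, 0 unmatched
Jobs: 5 total, 3 matched, 2 unmatched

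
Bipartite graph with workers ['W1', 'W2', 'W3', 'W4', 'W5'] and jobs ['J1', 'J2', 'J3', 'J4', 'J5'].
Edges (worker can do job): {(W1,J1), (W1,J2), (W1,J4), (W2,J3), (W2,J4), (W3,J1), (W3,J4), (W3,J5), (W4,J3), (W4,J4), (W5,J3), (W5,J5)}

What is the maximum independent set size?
Maximum independent set = 5

By König's theorem:
- Min vertex cover = Max matching = 5
- Max independent set = Total vertices - Min vertex cover
- Max independent set = 10 - 5 = 5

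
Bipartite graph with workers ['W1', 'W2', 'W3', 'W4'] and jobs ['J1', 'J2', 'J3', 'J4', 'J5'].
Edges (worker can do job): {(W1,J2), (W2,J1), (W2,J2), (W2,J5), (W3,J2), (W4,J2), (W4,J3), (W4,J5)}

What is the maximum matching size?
Maximum matching size = 3

Maximum matching: {(W2,J1), (W3,J2), (W4,J5)}
Size: 3

This assigns 3 workers to 3 distinct jobs.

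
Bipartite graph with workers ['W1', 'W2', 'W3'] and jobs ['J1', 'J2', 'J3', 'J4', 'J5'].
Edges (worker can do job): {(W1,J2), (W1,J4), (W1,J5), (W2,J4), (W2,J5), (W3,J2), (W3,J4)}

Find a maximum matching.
Matching: {(W1,J5), (W2,J4), (W3,J2)}

Maximum matching (size 3):
  W1 → J5
  W2 → J4
  W3 → J2

Each worker is assigned to at most one job, and each job to at most one worker.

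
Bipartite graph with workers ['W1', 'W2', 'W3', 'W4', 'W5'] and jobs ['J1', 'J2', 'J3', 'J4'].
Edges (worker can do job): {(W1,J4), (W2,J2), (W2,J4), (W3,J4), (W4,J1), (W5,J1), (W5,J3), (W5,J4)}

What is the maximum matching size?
Maximum matching size = 4

Maximum matching: {(W2,J2), (W3,J4), (W4,J1), (W5,J3)}
Size: 4

This assigns 4 workers to 4 distinct jobs.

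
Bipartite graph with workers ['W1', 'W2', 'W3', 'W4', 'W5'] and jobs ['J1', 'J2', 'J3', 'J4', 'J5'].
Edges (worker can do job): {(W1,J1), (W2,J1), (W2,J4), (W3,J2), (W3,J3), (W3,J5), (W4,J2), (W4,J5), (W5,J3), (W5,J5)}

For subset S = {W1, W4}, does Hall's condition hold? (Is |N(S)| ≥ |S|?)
Yes: |N(S)| = 3, |S| = 2

Subset S = {W1, W4}
Neighbors N(S) = {J1, J2, J5}

|N(S)| = 3, |S| = 2
Hall's condition: |N(S)| ≥ |S| is satisfied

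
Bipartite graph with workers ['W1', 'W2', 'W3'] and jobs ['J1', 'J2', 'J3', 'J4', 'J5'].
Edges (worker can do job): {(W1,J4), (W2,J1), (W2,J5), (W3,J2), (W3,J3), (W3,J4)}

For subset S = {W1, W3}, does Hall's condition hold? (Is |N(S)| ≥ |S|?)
Yes: |N(S)| = 3, |S| = 2

Subset S = {W1, W3}
Neighbors N(S) = {J2, J3, J4}

|N(S)| = 3, |S| = 2
Hall's condition: |N(S)| ≥ |S| is satisfied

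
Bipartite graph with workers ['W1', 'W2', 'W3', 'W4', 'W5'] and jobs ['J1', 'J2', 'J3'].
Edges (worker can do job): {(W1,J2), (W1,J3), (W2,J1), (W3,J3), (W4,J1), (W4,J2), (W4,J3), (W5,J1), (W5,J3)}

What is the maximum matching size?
Maximum matching size = 3

Maximum matching: {(W3,J3), (W4,J2), (W5,J1)}
Size: 3

This assigns 3 workers to 3 distinct jobs.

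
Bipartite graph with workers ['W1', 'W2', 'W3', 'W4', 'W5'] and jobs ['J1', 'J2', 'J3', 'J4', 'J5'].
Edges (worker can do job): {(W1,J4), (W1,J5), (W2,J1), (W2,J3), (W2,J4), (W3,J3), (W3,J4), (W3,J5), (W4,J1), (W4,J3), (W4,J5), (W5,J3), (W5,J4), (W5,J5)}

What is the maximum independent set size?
Maximum independent set = 6

By König's theorem:
- Min vertex cover = Max matching = 4
- Max independent set = Total vertices - Min vertex cover
- Max independent set = 10 - 4 = 6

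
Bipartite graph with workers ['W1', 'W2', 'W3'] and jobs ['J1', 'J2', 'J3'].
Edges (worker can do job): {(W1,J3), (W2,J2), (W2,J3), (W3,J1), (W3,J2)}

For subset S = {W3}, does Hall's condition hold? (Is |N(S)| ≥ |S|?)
Yes: |N(S)| = 2, |S| = 1

Subset S = {W3}
Neighbors N(S) = {J1, J2}

|N(S)| = 2, |S| = 1
Hall's condition: |N(S)| ≥ |S| is satisfied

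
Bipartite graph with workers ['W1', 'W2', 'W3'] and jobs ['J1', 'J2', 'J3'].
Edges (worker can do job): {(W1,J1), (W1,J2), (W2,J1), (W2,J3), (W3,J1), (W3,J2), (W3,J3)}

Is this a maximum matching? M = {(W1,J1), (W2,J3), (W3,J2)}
Yes, size 3 is maximum

Proposed matching has size 3.
Maximum matching size for this graph: 3.

This is a maximum matching.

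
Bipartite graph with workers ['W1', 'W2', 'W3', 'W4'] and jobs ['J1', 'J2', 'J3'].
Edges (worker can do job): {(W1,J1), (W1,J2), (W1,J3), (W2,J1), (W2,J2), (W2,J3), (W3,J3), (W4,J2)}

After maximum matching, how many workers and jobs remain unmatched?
Unmatched: 1 workers, 0 jobs

Maximum matching size: 3
Workers: 4 total, 3 matched, 1 unmatched
Jobs: 3 total, 3 matched, 0 unmatched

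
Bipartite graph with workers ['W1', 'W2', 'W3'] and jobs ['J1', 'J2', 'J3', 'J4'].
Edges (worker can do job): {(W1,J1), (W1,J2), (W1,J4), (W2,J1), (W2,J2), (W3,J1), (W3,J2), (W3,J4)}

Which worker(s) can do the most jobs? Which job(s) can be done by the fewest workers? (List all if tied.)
Most versatile: W1, W3 (3 jobs); Least covered: J3 (0 workers)

Worker degrees (jobs they can do): W1:3, W2:2, W3:3
Job degrees (workers who can do it): J1:3, J2:3, J3:0, J4:2

Maximum worker degree is 3, achieved by: W1, W3
Minimum job degree is 0, achieved by: J3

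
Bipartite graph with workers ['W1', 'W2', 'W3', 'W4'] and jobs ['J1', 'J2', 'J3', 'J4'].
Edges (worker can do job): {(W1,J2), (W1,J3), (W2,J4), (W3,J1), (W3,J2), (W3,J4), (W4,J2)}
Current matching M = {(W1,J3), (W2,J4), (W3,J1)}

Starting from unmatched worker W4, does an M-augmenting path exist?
Yes: W4 → J2

An M-augmenting path alternates non-matching / matching edges, starting and ending at unmatched vertices.
Path: W4 → J2
(J2 is unmatched in M, so the path is augmenting.)
Flipping edges along this path would increase |M| from 3 to 4.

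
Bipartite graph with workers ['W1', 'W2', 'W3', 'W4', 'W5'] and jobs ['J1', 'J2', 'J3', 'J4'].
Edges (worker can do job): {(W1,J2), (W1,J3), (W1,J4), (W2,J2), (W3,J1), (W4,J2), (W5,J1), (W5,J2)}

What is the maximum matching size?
Maximum matching size = 3

Maximum matching: {(W1,J4), (W3,J1), (W5,J2)}
Size: 3

This assigns 3 workers to 3 distinct jobs.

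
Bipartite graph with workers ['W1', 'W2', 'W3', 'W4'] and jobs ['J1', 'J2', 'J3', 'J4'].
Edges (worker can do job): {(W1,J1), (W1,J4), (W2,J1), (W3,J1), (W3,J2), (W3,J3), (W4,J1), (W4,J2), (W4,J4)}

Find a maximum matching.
Matching: {(W1,J4), (W2,J1), (W3,J3), (W4,J2)}

Maximum matching (size 4):
  W1 → J4
  W2 → J1
  W3 → J3
  W4 → J2

Each worker is assigned to at most one job, and each job to at most one worker.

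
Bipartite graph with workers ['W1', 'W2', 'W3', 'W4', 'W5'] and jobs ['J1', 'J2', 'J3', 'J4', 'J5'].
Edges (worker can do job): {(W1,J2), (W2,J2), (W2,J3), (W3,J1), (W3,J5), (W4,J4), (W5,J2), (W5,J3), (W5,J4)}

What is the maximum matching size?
Maximum matching size = 4

Maximum matching: {(W2,J3), (W3,J5), (W4,J4), (W5,J2)}
Size: 4

This assigns 4 workers to 4 distinct jobs.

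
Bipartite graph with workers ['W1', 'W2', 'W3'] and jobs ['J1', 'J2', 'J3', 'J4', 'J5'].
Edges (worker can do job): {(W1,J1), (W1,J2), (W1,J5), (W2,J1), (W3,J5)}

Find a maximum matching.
Matching: {(W1,J2), (W2,J1), (W3,J5)}

Maximum matching (size 3):
  W1 → J2
  W2 → J1
  W3 → J5

Each worker is assigned to at most one job, and each job to at most one worker.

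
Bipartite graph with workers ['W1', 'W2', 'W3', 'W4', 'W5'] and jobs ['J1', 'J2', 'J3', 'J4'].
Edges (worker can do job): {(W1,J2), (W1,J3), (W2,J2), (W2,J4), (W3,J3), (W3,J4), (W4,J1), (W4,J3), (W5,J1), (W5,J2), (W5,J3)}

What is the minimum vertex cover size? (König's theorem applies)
Minimum vertex cover size = 4

By König's theorem: in bipartite graphs,
min vertex cover = max matching = 4

Maximum matching has size 4, so minimum vertex cover also has size 4.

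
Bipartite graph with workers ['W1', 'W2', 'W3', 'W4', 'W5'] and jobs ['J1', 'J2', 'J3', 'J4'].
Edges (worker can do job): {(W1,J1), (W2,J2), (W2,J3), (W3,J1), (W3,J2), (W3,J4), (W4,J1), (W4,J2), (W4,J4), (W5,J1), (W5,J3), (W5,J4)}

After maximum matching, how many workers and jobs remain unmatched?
Unmatched: 1 workers, 0 jobs

Maximum matching size: 4
Workers: 5 total, 4 matched, 1 unmatched
Jobs: 4 total, 4 matched, 0 unmatched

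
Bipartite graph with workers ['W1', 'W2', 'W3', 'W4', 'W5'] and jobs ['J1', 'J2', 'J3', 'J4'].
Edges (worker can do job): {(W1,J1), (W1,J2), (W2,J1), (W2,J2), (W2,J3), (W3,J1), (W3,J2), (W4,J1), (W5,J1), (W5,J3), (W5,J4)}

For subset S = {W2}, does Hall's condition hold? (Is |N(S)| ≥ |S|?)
Yes: |N(S)| = 3, |S| = 1

Subset S = {W2}
Neighbors N(S) = {J1, J2, J3}

|N(S)| = 3, |S| = 1
Hall's condition: |N(S)| ≥ |S| is satisfied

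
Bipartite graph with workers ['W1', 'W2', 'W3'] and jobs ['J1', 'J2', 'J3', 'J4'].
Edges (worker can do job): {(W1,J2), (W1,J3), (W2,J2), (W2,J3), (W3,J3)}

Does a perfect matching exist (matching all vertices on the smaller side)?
No, maximum matching has size 2 < 3

Maximum matching has size 2, need 3 for perfect matching.
Unmatched workers: ['W2']
Unmatched jobs: ['J1', 'J4']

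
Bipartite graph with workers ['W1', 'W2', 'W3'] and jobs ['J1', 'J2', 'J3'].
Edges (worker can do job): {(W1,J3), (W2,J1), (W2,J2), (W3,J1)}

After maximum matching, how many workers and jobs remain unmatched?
Unmatched: 0 workers, 0 jobs

Maximum matching size: 3
Workers: 3 total, 3 matched, 0 unmatched
Jobs: 3 total, 3 matched, 0 unmatched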